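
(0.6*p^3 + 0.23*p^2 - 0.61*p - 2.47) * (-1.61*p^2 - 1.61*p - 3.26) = -0.966*p^5 - 1.3363*p^4 - 1.3442*p^3 + 4.209*p^2 + 5.9653*p + 8.0522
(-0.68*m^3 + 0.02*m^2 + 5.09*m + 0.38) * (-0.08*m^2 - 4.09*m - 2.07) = 0.0544*m^5 + 2.7796*m^4 + 0.9186*m^3 - 20.8899*m^2 - 12.0905*m - 0.7866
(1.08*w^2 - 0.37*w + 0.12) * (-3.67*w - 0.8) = -3.9636*w^3 + 0.4939*w^2 - 0.1444*w - 0.096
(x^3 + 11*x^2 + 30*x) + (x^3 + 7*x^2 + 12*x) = 2*x^3 + 18*x^2 + 42*x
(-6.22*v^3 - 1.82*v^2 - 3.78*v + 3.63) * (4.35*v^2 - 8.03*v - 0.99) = -27.057*v^5 + 42.0296*v^4 + 4.3294*v^3 + 47.9457*v^2 - 25.4067*v - 3.5937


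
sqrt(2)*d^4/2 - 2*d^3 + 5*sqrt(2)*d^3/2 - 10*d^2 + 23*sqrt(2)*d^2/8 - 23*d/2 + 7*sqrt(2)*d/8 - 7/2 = (d + 1/2)*(d + 7/2)*(d - 2*sqrt(2))*(sqrt(2)*d/2 + sqrt(2)/2)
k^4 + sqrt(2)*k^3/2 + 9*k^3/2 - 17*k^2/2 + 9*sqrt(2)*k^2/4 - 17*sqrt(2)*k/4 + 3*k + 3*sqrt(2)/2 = (k - 1)*(k - 1/2)*(k + 6)*(k + sqrt(2)/2)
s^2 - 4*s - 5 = (s - 5)*(s + 1)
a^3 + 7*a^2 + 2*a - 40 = (a - 2)*(a + 4)*(a + 5)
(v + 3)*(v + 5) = v^2 + 8*v + 15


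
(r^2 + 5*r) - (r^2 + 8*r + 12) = -3*r - 12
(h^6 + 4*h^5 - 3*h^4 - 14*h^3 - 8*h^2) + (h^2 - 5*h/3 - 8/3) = h^6 + 4*h^5 - 3*h^4 - 14*h^3 - 7*h^2 - 5*h/3 - 8/3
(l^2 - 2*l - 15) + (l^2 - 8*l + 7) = 2*l^2 - 10*l - 8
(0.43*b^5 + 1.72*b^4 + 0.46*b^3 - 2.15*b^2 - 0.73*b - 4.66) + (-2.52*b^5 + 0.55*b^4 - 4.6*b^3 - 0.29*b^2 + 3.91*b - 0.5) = -2.09*b^5 + 2.27*b^4 - 4.14*b^3 - 2.44*b^2 + 3.18*b - 5.16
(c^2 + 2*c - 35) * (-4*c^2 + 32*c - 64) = -4*c^4 + 24*c^3 + 140*c^2 - 1248*c + 2240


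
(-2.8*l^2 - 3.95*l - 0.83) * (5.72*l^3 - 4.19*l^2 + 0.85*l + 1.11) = -16.016*l^5 - 10.862*l^4 + 9.4229*l^3 - 2.9878*l^2 - 5.09*l - 0.9213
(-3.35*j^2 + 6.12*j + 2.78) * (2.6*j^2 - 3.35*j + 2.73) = -8.71*j^4 + 27.1345*j^3 - 22.4195*j^2 + 7.3946*j + 7.5894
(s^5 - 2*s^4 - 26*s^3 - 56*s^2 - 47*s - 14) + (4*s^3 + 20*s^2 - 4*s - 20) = s^5 - 2*s^4 - 22*s^3 - 36*s^2 - 51*s - 34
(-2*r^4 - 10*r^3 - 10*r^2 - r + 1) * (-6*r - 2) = 12*r^5 + 64*r^4 + 80*r^3 + 26*r^2 - 4*r - 2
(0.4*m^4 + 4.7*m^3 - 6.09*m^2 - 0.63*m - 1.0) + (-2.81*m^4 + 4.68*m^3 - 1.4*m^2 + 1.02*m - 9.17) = -2.41*m^4 + 9.38*m^3 - 7.49*m^2 + 0.39*m - 10.17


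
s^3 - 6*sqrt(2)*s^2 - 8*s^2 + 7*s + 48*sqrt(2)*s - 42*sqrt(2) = (s - 7)*(s - 1)*(s - 6*sqrt(2))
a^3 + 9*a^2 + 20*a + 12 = (a + 1)*(a + 2)*(a + 6)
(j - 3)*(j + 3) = j^2 - 9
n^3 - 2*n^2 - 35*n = n*(n - 7)*(n + 5)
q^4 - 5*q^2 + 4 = (q - 2)*(q - 1)*(q + 1)*(q + 2)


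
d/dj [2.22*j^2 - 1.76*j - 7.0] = 4.44*j - 1.76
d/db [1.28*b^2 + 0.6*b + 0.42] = 2.56*b + 0.6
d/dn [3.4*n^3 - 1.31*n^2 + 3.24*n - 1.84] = 10.2*n^2 - 2.62*n + 3.24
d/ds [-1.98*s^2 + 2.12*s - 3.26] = 2.12 - 3.96*s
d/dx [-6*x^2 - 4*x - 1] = -12*x - 4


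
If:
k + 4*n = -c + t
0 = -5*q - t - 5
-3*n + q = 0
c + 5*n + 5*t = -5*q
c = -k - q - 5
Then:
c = 25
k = -30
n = 0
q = 0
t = -5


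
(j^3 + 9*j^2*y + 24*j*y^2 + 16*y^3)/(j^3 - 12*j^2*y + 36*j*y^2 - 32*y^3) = (j^3 + 9*j^2*y + 24*j*y^2 + 16*y^3)/(j^3 - 12*j^2*y + 36*j*y^2 - 32*y^3)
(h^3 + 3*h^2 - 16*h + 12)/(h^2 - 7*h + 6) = (h^2 + 4*h - 12)/(h - 6)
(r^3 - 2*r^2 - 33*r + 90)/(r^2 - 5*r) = r + 3 - 18/r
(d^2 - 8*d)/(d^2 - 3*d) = (d - 8)/(d - 3)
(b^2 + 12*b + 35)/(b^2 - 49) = (b + 5)/(b - 7)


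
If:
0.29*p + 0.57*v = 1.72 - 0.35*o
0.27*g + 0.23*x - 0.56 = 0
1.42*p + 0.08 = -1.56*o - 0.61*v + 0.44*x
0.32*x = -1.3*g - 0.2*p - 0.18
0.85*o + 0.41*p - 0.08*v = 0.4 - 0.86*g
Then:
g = -0.26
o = 2.77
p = -3.60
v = 3.15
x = 2.74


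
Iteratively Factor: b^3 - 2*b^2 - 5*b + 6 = (b - 1)*(b^2 - b - 6) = (b - 1)*(b + 2)*(b - 3)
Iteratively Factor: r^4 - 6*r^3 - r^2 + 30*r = (r - 5)*(r^3 - r^2 - 6*r) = (r - 5)*(r - 3)*(r^2 + 2*r) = (r - 5)*(r - 3)*(r + 2)*(r)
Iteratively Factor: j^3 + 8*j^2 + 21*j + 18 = (j + 3)*(j^2 + 5*j + 6) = (j + 3)^2*(j + 2)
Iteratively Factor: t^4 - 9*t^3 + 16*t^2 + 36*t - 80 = (t - 4)*(t^3 - 5*t^2 - 4*t + 20) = (t - 5)*(t - 4)*(t^2 - 4) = (t - 5)*(t - 4)*(t - 2)*(t + 2)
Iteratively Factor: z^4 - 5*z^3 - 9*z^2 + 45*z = (z - 3)*(z^3 - 2*z^2 - 15*z) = z*(z - 3)*(z^2 - 2*z - 15) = z*(z - 5)*(z - 3)*(z + 3)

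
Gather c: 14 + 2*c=2*c + 14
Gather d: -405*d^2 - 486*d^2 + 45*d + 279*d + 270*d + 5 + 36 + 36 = -891*d^2 + 594*d + 77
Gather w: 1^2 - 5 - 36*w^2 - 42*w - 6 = -36*w^2 - 42*w - 10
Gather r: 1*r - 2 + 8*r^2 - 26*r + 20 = 8*r^2 - 25*r + 18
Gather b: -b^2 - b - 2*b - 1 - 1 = -b^2 - 3*b - 2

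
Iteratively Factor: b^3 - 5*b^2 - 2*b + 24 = (b - 4)*(b^2 - b - 6) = (b - 4)*(b - 3)*(b + 2)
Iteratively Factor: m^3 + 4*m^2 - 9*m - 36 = (m - 3)*(m^2 + 7*m + 12) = (m - 3)*(m + 3)*(m + 4)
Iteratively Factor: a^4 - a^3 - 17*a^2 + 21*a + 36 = (a - 3)*(a^3 + 2*a^2 - 11*a - 12) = (a - 3)^2*(a^2 + 5*a + 4) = (a - 3)^2*(a + 1)*(a + 4)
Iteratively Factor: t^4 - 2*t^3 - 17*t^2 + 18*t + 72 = (t - 4)*(t^3 + 2*t^2 - 9*t - 18) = (t - 4)*(t + 3)*(t^2 - t - 6) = (t - 4)*(t - 3)*(t + 3)*(t + 2)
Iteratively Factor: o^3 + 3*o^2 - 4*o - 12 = (o + 2)*(o^2 + o - 6) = (o - 2)*(o + 2)*(o + 3)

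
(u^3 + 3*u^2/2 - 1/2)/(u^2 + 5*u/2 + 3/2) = (2*u^2 + u - 1)/(2*u + 3)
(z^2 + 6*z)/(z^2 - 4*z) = (z + 6)/(z - 4)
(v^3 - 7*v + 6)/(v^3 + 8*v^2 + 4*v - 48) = (v^2 + 2*v - 3)/(v^2 + 10*v + 24)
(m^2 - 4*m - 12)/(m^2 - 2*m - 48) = (-m^2 + 4*m + 12)/(-m^2 + 2*m + 48)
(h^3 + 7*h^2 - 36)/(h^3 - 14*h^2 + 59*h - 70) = (h^2 + 9*h + 18)/(h^2 - 12*h + 35)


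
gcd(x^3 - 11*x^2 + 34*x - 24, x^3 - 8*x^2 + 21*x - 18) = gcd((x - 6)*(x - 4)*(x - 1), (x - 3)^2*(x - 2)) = 1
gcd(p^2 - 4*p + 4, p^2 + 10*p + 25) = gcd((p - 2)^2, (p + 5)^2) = 1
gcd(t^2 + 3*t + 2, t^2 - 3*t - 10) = t + 2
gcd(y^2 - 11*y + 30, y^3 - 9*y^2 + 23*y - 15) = y - 5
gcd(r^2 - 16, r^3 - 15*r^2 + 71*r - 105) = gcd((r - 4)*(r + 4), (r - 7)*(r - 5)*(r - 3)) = 1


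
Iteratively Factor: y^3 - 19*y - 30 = (y + 2)*(y^2 - 2*y - 15) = (y - 5)*(y + 2)*(y + 3)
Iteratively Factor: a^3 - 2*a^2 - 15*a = (a)*(a^2 - 2*a - 15) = a*(a + 3)*(a - 5)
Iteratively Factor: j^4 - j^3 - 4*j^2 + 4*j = (j)*(j^3 - j^2 - 4*j + 4) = j*(j - 1)*(j^2 - 4) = j*(j - 2)*(j - 1)*(j + 2)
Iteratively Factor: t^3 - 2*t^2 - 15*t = (t - 5)*(t^2 + 3*t) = (t - 5)*(t + 3)*(t)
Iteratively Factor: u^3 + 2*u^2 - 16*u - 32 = (u + 4)*(u^2 - 2*u - 8) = (u - 4)*(u + 4)*(u + 2)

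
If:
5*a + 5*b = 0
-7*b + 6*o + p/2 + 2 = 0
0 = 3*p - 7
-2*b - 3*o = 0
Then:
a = -19/66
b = 19/66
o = -19/99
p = 7/3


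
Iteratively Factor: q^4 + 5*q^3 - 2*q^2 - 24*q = (q + 4)*(q^3 + q^2 - 6*q) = (q - 2)*(q + 4)*(q^2 + 3*q) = (q - 2)*(q + 3)*(q + 4)*(q)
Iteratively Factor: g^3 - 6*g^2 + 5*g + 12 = (g + 1)*(g^2 - 7*g + 12) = (g - 4)*(g + 1)*(g - 3)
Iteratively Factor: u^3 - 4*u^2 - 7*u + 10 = (u - 1)*(u^2 - 3*u - 10) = (u - 5)*(u - 1)*(u + 2)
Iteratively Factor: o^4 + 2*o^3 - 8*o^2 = (o - 2)*(o^3 + 4*o^2) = o*(o - 2)*(o^2 + 4*o) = o*(o - 2)*(o + 4)*(o)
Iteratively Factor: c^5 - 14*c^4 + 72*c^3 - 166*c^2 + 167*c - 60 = (c - 3)*(c^4 - 11*c^3 + 39*c^2 - 49*c + 20) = (c - 5)*(c - 3)*(c^3 - 6*c^2 + 9*c - 4) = (c - 5)*(c - 3)*(c - 1)*(c^2 - 5*c + 4) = (c - 5)*(c - 4)*(c - 3)*(c - 1)*(c - 1)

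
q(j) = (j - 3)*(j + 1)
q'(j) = 2*j - 2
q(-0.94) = -0.24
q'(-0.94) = -3.88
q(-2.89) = 11.13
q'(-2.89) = -7.78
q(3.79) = 3.78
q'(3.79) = 5.58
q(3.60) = 2.76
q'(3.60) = 5.20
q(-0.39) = -2.07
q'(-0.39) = -2.78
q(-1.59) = 2.71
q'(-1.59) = -5.18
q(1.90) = -3.19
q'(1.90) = 1.80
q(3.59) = 2.71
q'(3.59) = 5.18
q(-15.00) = 252.00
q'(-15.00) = -32.00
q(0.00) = -3.00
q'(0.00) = -2.00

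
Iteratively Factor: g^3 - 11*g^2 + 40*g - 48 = (g - 3)*(g^2 - 8*g + 16) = (g - 4)*(g - 3)*(g - 4)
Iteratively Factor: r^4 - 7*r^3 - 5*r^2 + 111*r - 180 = (r + 4)*(r^3 - 11*r^2 + 39*r - 45) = (r - 5)*(r + 4)*(r^2 - 6*r + 9) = (r - 5)*(r - 3)*(r + 4)*(r - 3)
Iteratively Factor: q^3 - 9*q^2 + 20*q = (q - 4)*(q^2 - 5*q) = q*(q - 4)*(q - 5)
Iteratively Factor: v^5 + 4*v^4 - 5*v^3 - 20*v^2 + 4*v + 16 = (v - 2)*(v^4 + 6*v^3 + 7*v^2 - 6*v - 8) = (v - 2)*(v - 1)*(v^3 + 7*v^2 + 14*v + 8) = (v - 2)*(v - 1)*(v + 2)*(v^2 + 5*v + 4) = (v - 2)*(v - 1)*(v + 2)*(v + 4)*(v + 1)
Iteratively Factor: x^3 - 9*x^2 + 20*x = (x - 4)*(x^2 - 5*x) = (x - 5)*(x - 4)*(x)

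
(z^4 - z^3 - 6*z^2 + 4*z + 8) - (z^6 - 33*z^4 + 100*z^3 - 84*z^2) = -z^6 + 34*z^4 - 101*z^3 + 78*z^2 + 4*z + 8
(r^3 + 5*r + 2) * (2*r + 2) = 2*r^4 + 2*r^3 + 10*r^2 + 14*r + 4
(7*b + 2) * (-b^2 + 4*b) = -7*b^3 + 26*b^2 + 8*b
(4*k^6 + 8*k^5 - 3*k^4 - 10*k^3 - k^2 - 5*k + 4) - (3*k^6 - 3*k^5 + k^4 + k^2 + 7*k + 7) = k^6 + 11*k^5 - 4*k^4 - 10*k^3 - 2*k^2 - 12*k - 3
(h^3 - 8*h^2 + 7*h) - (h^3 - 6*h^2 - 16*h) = -2*h^2 + 23*h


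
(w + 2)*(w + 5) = w^2 + 7*w + 10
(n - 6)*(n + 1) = n^2 - 5*n - 6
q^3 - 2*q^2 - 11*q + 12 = (q - 4)*(q - 1)*(q + 3)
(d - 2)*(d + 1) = d^2 - d - 2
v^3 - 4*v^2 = v^2*(v - 4)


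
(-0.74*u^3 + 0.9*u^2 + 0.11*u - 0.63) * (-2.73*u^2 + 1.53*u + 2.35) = 2.0202*u^5 - 3.5892*u^4 - 0.6623*u^3 + 4.0032*u^2 - 0.7054*u - 1.4805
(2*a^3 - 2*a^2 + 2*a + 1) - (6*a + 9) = 2*a^3 - 2*a^2 - 4*a - 8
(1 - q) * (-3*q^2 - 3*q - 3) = 3*q^3 - 3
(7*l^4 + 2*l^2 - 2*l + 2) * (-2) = -14*l^4 - 4*l^2 + 4*l - 4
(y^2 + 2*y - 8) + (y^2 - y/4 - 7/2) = 2*y^2 + 7*y/4 - 23/2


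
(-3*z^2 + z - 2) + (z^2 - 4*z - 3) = -2*z^2 - 3*z - 5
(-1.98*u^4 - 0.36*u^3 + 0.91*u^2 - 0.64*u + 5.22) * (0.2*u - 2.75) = -0.396*u^5 + 5.373*u^4 + 1.172*u^3 - 2.6305*u^2 + 2.804*u - 14.355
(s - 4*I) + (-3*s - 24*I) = -2*s - 28*I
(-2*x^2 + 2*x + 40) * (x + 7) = -2*x^3 - 12*x^2 + 54*x + 280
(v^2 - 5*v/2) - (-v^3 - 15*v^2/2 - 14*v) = v^3 + 17*v^2/2 + 23*v/2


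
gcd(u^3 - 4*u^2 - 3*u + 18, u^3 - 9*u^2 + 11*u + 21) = u - 3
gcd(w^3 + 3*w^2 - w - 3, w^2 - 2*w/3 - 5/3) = w + 1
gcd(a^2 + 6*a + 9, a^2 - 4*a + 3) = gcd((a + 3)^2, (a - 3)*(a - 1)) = 1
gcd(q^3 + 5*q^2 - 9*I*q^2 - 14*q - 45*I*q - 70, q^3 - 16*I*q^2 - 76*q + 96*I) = q - 2*I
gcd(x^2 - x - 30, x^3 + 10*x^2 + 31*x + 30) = x + 5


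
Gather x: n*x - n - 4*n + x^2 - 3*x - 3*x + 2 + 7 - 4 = -5*n + x^2 + x*(n - 6) + 5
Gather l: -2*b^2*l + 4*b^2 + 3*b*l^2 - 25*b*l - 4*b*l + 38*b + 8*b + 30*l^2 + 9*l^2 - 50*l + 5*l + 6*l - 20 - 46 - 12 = 4*b^2 + 46*b + l^2*(3*b + 39) + l*(-2*b^2 - 29*b - 39) - 78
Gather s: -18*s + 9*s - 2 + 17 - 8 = 7 - 9*s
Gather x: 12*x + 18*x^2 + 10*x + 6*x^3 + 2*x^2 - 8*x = 6*x^3 + 20*x^2 + 14*x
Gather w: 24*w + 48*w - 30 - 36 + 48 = 72*w - 18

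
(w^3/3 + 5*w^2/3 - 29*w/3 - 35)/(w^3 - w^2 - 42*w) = (-w^3 - 5*w^2 + 29*w + 105)/(3*w*(-w^2 + w + 42))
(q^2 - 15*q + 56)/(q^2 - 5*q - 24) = (q - 7)/(q + 3)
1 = 1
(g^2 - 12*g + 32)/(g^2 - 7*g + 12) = (g - 8)/(g - 3)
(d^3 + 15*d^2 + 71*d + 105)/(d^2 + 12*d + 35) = d + 3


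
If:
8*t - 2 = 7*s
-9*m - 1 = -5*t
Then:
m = 5*t/9 - 1/9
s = 8*t/7 - 2/7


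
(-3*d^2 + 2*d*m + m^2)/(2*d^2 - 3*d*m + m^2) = (-3*d - m)/(2*d - m)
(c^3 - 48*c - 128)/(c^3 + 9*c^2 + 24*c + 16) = (c - 8)/(c + 1)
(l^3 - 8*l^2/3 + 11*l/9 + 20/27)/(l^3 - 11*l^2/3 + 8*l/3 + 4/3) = (l^2 - 3*l + 20/9)/(l^2 - 4*l + 4)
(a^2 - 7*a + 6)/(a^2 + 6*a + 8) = (a^2 - 7*a + 6)/(a^2 + 6*a + 8)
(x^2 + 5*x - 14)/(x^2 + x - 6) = (x + 7)/(x + 3)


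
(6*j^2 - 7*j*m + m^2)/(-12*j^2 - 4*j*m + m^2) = (-j + m)/(2*j + m)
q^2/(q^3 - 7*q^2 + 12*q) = q/(q^2 - 7*q + 12)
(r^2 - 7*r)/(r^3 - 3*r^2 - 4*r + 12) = r*(r - 7)/(r^3 - 3*r^2 - 4*r + 12)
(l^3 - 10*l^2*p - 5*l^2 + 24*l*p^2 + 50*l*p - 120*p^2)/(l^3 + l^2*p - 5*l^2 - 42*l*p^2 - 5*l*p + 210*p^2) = (l - 4*p)/(l + 7*p)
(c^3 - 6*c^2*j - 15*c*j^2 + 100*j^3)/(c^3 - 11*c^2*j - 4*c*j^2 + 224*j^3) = (c^2 - 10*c*j + 25*j^2)/(c^2 - 15*c*j + 56*j^2)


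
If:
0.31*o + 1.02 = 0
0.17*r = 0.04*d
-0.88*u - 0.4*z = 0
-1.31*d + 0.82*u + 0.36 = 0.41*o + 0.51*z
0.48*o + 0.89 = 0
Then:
No Solution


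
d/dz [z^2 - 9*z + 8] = 2*z - 9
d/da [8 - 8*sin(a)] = -8*cos(a)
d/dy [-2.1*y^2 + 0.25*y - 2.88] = 0.25 - 4.2*y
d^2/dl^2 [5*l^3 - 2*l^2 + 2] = 30*l - 4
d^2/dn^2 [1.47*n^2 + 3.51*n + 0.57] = 2.94000000000000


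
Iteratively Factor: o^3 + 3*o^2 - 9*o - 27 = (o + 3)*(o^2 - 9) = (o + 3)^2*(o - 3)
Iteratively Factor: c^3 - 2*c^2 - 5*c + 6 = (c - 1)*(c^2 - c - 6) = (c - 1)*(c + 2)*(c - 3)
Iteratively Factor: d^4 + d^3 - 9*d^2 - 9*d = (d + 3)*(d^3 - 2*d^2 - 3*d) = (d - 3)*(d + 3)*(d^2 + d) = (d - 3)*(d + 1)*(d + 3)*(d)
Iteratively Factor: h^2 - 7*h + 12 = (h - 4)*(h - 3)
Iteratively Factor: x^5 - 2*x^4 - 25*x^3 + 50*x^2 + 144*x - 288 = (x - 3)*(x^4 + x^3 - 22*x^2 - 16*x + 96) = (x - 3)*(x + 3)*(x^3 - 2*x^2 - 16*x + 32) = (x - 3)*(x - 2)*(x + 3)*(x^2 - 16) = (x - 3)*(x - 2)*(x + 3)*(x + 4)*(x - 4)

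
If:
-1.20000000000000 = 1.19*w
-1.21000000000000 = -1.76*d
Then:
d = 0.69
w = -1.01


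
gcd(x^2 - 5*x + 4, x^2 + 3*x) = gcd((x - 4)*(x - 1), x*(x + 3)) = 1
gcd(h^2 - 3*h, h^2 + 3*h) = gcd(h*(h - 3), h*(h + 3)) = h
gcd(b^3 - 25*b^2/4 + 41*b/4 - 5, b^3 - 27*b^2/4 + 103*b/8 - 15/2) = b^2 - 21*b/4 + 5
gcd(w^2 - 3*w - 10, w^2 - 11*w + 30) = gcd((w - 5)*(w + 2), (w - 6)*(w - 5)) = w - 5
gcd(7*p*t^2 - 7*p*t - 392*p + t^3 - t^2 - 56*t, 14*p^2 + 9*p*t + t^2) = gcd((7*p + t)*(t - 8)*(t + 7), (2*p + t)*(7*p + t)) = 7*p + t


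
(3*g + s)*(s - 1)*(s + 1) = 3*g*s^2 - 3*g + s^3 - s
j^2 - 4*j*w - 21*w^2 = (j - 7*w)*(j + 3*w)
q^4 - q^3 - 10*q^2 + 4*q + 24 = (q - 3)*(q - 2)*(q + 2)^2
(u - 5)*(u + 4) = u^2 - u - 20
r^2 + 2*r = r*(r + 2)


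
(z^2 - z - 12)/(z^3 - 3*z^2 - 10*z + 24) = 1/(z - 2)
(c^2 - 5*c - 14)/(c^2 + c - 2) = (c - 7)/(c - 1)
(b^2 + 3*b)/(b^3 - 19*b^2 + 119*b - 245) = b*(b + 3)/(b^3 - 19*b^2 + 119*b - 245)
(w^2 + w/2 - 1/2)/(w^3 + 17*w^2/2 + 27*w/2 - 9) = (w + 1)/(w^2 + 9*w + 18)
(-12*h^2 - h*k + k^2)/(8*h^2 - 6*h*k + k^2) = (-3*h - k)/(2*h - k)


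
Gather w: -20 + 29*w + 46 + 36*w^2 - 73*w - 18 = 36*w^2 - 44*w + 8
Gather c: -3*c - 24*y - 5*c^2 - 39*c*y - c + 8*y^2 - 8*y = -5*c^2 + c*(-39*y - 4) + 8*y^2 - 32*y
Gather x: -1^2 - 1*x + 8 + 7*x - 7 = 6*x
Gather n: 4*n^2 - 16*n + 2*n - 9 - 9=4*n^2 - 14*n - 18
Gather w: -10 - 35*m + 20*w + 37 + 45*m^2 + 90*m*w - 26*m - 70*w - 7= 45*m^2 - 61*m + w*(90*m - 50) + 20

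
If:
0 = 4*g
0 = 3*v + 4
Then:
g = 0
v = -4/3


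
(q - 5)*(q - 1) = q^2 - 6*q + 5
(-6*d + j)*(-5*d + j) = 30*d^2 - 11*d*j + j^2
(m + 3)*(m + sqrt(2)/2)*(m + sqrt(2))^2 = m^4 + 3*m^3 + 5*sqrt(2)*m^3/2 + 4*m^2 + 15*sqrt(2)*m^2/2 + sqrt(2)*m + 12*m + 3*sqrt(2)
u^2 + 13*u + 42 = (u + 6)*(u + 7)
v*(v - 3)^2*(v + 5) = v^4 - v^3 - 21*v^2 + 45*v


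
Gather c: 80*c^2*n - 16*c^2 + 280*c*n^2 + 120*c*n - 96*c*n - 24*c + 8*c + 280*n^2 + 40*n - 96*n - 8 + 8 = c^2*(80*n - 16) + c*(280*n^2 + 24*n - 16) + 280*n^2 - 56*n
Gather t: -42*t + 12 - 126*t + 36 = 48 - 168*t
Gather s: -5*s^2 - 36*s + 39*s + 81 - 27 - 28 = -5*s^2 + 3*s + 26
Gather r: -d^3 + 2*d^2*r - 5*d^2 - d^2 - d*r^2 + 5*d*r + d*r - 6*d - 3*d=-d^3 - 6*d^2 - d*r^2 - 9*d + r*(2*d^2 + 6*d)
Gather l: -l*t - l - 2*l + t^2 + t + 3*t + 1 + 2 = l*(-t - 3) + t^2 + 4*t + 3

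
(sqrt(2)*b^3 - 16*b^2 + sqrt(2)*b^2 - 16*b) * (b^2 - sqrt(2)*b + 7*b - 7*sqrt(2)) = sqrt(2)*b^5 - 18*b^4 + 8*sqrt(2)*b^4 - 144*b^3 + 23*sqrt(2)*b^3 - 126*b^2 + 128*sqrt(2)*b^2 + 112*sqrt(2)*b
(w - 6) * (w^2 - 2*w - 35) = w^3 - 8*w^2 - 23*w + 210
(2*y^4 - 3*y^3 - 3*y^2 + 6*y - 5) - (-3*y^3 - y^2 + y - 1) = 2*y^4 - 2*y^2 + 5*y - 4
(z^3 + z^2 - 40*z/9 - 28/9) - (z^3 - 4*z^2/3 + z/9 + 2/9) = 7*z^2/3 - 41*z/9 - 10/3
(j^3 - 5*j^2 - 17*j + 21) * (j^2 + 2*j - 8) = j^5 - 3*j^4 - 35*j^3 + 27*j^2 + 178*j - 168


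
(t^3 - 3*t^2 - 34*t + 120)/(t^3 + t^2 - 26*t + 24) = (t - 5)/(t - 1)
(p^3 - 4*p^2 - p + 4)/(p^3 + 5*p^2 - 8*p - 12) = (p^2 - 5*p + 4)/(p^2 + 4*p - 12)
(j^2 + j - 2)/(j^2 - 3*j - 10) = (j - 1)/(j - 5)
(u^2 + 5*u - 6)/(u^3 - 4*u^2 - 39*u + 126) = (u - 1)/(u^2 - 10*u + 21)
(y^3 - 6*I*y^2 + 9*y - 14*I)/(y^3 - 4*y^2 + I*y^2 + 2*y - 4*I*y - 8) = (y - 7*I)/(y - 4)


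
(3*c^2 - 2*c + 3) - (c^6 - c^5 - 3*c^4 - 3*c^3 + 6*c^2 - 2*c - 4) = -c^6 + c^5 + 3*c^4 + 3*c^3 - 3*c^2 + 7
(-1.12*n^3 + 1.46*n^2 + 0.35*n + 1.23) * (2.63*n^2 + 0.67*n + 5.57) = -2.9456*n^5 + 3.0894*n^4 - 4.3397*n^3 + 11.6016*n^2 + 2.7736*n + 6.8511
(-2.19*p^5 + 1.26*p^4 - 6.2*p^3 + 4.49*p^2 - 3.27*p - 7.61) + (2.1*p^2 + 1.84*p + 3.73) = -2.19*p^5 + 1.26*p^4 - 6.2*p^3 + 6.59*p^2 - 1.43*p - 3.88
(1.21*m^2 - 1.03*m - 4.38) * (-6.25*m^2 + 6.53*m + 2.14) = -7.5625*m^4 + 14.3388*m^3 + 23.2385*m^2 - 30.8056*m - 9.3732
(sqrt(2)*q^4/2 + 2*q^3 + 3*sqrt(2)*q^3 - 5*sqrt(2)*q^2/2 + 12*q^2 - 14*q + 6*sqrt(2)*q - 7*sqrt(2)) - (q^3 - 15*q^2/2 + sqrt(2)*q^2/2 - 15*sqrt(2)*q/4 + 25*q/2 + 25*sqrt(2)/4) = sqrt(2)*q^4/2 + q^3 + 3*sqrt(2)*q^3 - 3*sqrt(2)*q^2 + 39*q^2/2 - 53*q/2 + 39*sqrt(2)*q/4 - 53*sqrt(2)/4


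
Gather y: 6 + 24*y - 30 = 24*y - 24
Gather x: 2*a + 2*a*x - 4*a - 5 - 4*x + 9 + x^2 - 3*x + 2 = -2*a + x^2 + x*(2*a - 7) + 6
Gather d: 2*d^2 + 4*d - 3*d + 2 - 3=2*d^2 + d - 1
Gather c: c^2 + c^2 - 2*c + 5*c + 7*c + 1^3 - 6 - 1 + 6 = 2*c^2 + 10*c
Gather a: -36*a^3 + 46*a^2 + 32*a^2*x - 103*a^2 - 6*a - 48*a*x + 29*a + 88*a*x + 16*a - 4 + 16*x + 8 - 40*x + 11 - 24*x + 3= -36*a^3 + a^2*(32*x - 57) + a*(40*x + 39) - 48*x + 18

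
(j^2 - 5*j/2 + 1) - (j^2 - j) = 1 - 3*j/2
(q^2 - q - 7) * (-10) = -10*q^2 + 10*q + 70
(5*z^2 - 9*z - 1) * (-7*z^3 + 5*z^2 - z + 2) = -35*z^5 + 88*z^4 - 43*z^3 + 14*z^2 - 17*z - 2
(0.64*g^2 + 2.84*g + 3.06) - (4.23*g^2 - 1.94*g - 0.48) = -3.59*g^2 + 4.78*g + 3.54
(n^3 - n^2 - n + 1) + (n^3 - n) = 2*n^3 - n^2 - 2*n + 1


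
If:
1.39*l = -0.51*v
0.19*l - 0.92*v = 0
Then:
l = 0.00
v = 0.00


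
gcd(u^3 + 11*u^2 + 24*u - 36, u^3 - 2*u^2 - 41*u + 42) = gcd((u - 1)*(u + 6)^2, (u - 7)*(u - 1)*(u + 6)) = u^2 + 5*u - 6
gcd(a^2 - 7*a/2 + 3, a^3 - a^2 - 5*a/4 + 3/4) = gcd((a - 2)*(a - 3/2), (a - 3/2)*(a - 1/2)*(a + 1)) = a - 3/2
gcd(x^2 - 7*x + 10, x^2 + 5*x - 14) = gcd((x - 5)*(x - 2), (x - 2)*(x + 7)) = x - 2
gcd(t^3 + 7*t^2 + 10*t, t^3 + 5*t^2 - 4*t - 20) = t^2 + 7*t + 10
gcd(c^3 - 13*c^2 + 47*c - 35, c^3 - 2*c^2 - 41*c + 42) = c^2 - 8*c + 7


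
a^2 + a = a*(a + 1)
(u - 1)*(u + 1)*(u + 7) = u^3 + 7*u^2 - u - 7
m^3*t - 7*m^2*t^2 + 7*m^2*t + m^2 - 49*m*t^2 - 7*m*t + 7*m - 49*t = (m + 7)*(m - 7*t)*(m*t + 1)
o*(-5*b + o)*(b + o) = -5*b^2*o - 4*b*o^2 + o^3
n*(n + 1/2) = n^2 + n/2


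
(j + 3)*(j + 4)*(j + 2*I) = j^3 + 7*j^2 + 2*I*j^2 + 12*j + 14*I*j + 24*I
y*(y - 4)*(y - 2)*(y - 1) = y^4 - 7*y^3 + 14*y^2 - 8*y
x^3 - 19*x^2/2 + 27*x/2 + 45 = (x - 6)*(x - 5)*(x + 3/2)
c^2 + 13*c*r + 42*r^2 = (c + 6*r)*(c + 7*r)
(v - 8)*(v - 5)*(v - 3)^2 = v^4 - 19*v^3 + 127*v^2 - 357*v + 360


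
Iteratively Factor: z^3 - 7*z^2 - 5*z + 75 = (z - 5)*(z^2 - 2*z - 15) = (z - 5)*(z + 3)*(z - 5)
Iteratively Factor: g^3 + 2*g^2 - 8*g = (g)*(g^2 + 2*g - 8) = g*(g - 2)*(g + 4)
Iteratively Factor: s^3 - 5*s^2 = (s - 5)*(s^2) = s*(s - 5)*(s)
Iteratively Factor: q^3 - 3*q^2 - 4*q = (q - 4)*(q^2 + q) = q*(q - 4)*(q + 1)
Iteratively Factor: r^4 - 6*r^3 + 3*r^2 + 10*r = (r + 1)*(r^3 - 7*r^2 + 10*r) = (r - 5)*(r + 1)*(r^2 - 2*r) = (r - 5)*(r - 2)*(r + 1)*(r)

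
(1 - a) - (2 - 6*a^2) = 6*a^2 - a - 1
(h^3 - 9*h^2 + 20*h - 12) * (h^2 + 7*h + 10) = h^5 - 2*h^4 - 33*h^3 + 38*h^2 + 116*h - 120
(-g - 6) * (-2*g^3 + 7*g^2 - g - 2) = 2*g^4 + 5*g^3 - 41*g^2 + 8*g + 12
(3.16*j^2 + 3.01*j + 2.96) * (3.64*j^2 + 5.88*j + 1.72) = 11.5024*j^4 + 29.5372*j^3 + 33.9084*j^2 + 22.582*j + 5.0912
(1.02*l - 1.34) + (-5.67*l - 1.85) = -4.65*l - 3.19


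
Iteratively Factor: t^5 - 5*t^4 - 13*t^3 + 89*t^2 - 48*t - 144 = (t - 4)*(t^4 - t^3 - 17*t^2 + 21*t + 36) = (t - 4)*(t - 3)*(t^3 + 2*t^2 - 11*t - 12) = (t - 4)*(t - 3)*(t + 1)*(t^2 + t - 12) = (t - 4)*(t - 3)*(t + 1)*(t + 4)*(t - 3)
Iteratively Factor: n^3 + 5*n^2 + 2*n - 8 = (n - 1)*(n^2 + 6*n + 8) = (n - 1)*(n + 4)*(n + 2)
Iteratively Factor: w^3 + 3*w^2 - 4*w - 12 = (w - 2)*(w^2 + 5*w + 6) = (w - 2)*(w + 2)*(w + 3)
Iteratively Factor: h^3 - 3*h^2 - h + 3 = (h - 1)*(h^2 - 2*h - 3) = (h - 1)*(h + 1)*(h - 3)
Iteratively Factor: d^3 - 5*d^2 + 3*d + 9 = (d - 3)*(d^2 - 2*d - 3) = (d - 3)*(d + 1)*(d - 3)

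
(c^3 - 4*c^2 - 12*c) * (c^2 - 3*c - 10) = c^5 - 7*c^4 - 10*c^3 + 76*c^2 + 120*c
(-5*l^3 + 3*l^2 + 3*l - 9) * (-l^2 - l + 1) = 5*l^5 + 2*l^4 - 11*l^3 + 9*l^2 + 12*l - 9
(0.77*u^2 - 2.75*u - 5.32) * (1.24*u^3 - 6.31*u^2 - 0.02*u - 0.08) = 0.9548*u^5 - 8.2687*u^4 + 10.7403*u^3 + 33.5626*u^2 + 0.3264*u + 0.4256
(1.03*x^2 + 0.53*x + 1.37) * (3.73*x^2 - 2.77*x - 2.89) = 3.8419*x^4 - 0.8762*x^3 + 0.6653*x^2 - 5.3266*x - 3.9593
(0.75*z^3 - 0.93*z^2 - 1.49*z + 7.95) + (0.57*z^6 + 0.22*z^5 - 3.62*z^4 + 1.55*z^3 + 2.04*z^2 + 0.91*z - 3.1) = 0.57*z^6 + 0.22*z^5 - 3.62*z^4 + 2.3*z^3 + 1.11*z^2 - 0.58*z + 4.85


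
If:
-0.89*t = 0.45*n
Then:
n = -1.97777777777778*t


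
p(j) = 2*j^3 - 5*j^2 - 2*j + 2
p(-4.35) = -248.54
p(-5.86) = -560.44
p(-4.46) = -265.97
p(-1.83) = -23.34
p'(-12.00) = 982.00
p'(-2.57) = 63.33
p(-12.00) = -4150.00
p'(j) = 6*j^2 - 10*j - 2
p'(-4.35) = 155.04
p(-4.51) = -274.15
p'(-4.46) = 161.95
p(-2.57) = -59.83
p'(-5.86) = 262.64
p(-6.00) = -598.00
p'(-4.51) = 165.14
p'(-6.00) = 274.00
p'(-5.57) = 239.85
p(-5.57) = -487.60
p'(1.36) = -4.50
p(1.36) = -4.94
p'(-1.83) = 36.39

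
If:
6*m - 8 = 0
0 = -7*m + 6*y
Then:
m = 4/3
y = 14/9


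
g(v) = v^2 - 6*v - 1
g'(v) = 2*v - 6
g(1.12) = -6.47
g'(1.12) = -3.76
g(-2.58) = 21.14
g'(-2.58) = -11.16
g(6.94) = 5.52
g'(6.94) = 7.88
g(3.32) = -9.90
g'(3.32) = 0.64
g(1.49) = -7.72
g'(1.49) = -3.02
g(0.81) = -5.20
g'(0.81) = -4.38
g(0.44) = -3.45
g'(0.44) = -5.12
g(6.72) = 3.84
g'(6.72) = 7.44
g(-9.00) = 134.00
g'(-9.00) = -24.00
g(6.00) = -1.00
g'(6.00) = 6.00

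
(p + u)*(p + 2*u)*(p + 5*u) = p^3 + 8*p^2*u + 17*p*u^2 + 10*u^3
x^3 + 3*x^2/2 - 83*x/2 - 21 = (x - 6)*(x + 1/2)*(x + 7)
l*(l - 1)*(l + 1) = l^3 - l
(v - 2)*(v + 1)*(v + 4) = v^3 + 3*v^2 - 6*v - 8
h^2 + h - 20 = (h - 4)*(h + 5)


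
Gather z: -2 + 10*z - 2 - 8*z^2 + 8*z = -8*z^2 + 18*z - 4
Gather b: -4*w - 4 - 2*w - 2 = -6*w - 6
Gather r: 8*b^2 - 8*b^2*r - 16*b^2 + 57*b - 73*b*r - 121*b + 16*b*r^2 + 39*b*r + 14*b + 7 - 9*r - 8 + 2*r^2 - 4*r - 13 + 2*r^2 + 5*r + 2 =-8*b^2 - 50*b + r^2*(16*b + 4) + r*(-8*b^2 - 34*b - 8) - 12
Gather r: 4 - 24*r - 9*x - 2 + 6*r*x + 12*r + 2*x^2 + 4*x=r*(6*x - 12) + 2*x^2 - 5*x + 2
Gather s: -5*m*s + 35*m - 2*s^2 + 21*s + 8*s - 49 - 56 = 35*m - 2*s^2 + s*(29 - 5*m) - 105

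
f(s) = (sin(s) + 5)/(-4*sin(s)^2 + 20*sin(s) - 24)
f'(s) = (8*sin(s)*cos(s) - 20*cos(s))*(sin(s) + 5)/(-4*sin(s)^2 + 20*sin(s) - 24)^2 + cos(s)/(-4*sin(s)^2 + 20*sin(s) - 24)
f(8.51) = -0.54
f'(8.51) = 0.48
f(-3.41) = -0.28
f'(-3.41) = 0.30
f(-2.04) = -0.09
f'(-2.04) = 0.03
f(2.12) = -0.59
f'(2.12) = 0.47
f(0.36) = -0.31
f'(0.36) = -0.34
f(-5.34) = -0.56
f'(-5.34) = -0.48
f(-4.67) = -0.75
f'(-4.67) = 0.05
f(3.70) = -0.13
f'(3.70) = 0.10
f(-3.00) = -0.18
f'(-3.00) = 0.18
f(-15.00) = -0.11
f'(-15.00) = 0.08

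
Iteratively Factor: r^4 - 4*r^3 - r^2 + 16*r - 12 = (r - 2)*(r^3 - 2*r^2 - 5*r + 6) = (r - 3)*(r - 2)*(r^2 + r - 2) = (r - 3)*(r - 2)*(r - 1)*(r + 2)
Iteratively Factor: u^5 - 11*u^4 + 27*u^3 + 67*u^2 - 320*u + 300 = (u - 5)*(u^4 - 6*u^3 - 3*u^2 + 52*u - 60) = (u - 5)^2*(u^3 - u^2 - 8*u + 12) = (u - 5)^2*(u - 2)*(u^2 + u - 6) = (u - 5)^2*(u - 2)*(u + 3)*(u - 2)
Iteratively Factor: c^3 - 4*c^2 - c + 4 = (c - 4)*(c^2 - 1) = (c - 4)*(c - 1)*(c + 1)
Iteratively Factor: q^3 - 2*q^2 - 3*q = (q + 1)*(q^2 - 3*q) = q*(q + 1)*(q - 3)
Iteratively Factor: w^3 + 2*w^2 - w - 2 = (w + 2)*(w^2 - 1) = (w - 1)*(w + 2)*(w + 1)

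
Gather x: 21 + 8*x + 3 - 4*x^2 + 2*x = -4*x^2 + 10*x + 24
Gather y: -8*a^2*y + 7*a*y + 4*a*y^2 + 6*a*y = 4*a*y^2 + y*(-8*a^2 + 13*a)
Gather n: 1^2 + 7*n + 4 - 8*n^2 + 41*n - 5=-8*n^2 + 48*n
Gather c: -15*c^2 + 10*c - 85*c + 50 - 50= -15*c^2 - 75*c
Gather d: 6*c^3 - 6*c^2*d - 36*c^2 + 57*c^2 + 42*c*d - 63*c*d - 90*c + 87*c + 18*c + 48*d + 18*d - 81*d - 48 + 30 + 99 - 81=6*c^3 + 21*c^2 + 15*c + d*(-6*c^2 - 21*c - 15)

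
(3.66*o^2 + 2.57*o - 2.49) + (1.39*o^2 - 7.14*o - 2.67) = 5.05*o^2 - 4.57*o - 5.16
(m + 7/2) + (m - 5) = 2*m - 3/2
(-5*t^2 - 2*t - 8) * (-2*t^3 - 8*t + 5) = 10*t^5 + 4*t^4 + 56*t^3 - 9*t^2 + 54*t - 40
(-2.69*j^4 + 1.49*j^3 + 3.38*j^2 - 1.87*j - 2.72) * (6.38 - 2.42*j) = 6.5098*j^5 - 20.768*j^4 + 1.3266*j^3 + 26.0898*j^2 - 5.3482*j - 17.3536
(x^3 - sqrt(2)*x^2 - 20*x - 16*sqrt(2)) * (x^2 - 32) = x^5 - sqrt(2)*x^4 - 52*x^3 + 16*sqrt(2)*x^2 + 640*x + 512*sqrt(2)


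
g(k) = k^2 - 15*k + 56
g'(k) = 2*k - 15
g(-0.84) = 69.31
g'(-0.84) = -16.68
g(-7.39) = 221.46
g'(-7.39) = -29.78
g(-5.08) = 158.01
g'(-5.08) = -25.16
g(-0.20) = 59.04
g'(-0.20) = -15.40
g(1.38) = 37.20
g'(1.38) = -12.24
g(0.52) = 48.47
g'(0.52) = -13.96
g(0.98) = 42.26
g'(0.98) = -13.04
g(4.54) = 8.51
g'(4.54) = -5.92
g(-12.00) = 380.00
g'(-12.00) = -39.00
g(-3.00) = 110.00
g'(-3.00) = -21.00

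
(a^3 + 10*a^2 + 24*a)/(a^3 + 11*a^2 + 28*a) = (a + 6)/(a + 7)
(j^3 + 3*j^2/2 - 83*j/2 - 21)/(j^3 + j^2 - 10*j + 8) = (j^3 + 3*j^2/2 - 83*j/2 - 21)/(j^3 + j^2 - 10*j + 8)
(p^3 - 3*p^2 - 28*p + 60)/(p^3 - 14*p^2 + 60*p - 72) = (p + 5)/(p - 6)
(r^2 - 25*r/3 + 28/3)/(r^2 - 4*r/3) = (r - 7)/r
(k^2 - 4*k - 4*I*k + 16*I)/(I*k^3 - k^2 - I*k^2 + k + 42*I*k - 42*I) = (-I*k^2 + 4*k*(-1 + I) + 16)/(k^3 + k^2*(-1 + I) + k*(42 - I) - 42)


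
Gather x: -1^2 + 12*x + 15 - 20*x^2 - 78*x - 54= -20*x^2 - 66*x - 40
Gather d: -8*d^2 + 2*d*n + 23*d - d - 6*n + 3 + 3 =-8*d^2 + d*(2*n + 22) - 6*n + 6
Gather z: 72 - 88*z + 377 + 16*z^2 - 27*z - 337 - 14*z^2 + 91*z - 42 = 2*z^2 - 24*z + 70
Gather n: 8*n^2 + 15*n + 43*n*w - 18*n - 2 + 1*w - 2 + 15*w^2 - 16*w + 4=8*n^2 + n*(43*w - 3) + 15*w^2 - 15*w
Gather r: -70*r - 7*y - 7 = -70*r - 7*y - 7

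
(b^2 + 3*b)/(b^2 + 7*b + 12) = b/(b + 4)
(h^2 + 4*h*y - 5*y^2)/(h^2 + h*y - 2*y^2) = (h + 5*y)/(h + 2*y)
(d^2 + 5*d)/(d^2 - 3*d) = (d + 5)/(d - 3)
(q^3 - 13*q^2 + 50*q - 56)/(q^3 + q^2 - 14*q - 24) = (q^2 - 9*q + 14)/(q^2 + 5*q + 6)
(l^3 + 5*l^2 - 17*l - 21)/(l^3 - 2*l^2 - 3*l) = (l + 7)/l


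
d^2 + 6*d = d*(d + 6)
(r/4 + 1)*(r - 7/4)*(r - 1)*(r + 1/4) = r^4/4 + 3*r^3/8 - 143*r^2/64 + 75*r/64 + 7/16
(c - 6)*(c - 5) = c^2 - 11*c + 30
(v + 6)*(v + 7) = v^2 + 13*v + 42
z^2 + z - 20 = (z - 4)*(z + 5)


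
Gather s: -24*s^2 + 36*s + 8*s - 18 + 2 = -24*s^2 + 44*s - 16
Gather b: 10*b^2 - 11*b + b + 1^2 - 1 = 10*b^2 - 10*b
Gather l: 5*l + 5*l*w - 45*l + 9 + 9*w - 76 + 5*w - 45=l*(5*w - 40) + 14*w - 112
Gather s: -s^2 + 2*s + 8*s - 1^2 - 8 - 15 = -s^2 + 10*s - 24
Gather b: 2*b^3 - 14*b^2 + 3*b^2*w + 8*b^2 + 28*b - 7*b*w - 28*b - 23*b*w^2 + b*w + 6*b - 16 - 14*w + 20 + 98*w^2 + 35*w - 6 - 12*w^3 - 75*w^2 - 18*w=2*b^3 + b^2*(3*w - 6) + b*(-23*w^2 - 6*w + 6) - 12*w^3 + 23*w^2 + 3*w - 2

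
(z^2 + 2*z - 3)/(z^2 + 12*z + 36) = (z^2 + 2*z - 3)/(z^2 + 12*z + 36)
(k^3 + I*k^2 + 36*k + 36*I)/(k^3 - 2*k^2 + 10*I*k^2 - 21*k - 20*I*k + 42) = (k^3 + I*k^2 + 36*k + 36*I)/(k^3 + k^2*(-2 + 10*I) + k*(-21 - 20*I) + 42)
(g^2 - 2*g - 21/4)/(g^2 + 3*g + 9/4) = (2*g - 7)/(2*g + 3)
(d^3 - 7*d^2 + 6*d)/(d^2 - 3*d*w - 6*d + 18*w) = d*(1 - d)/(-d + 3*w)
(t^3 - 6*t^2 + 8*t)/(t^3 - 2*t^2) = (t - 4)/t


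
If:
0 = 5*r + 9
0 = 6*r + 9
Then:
No Solution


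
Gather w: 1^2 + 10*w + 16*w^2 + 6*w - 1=16*w^2 + 16*w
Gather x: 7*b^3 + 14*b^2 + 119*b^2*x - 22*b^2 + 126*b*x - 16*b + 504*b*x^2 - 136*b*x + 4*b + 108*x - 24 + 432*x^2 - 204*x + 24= 7*b^3 - 8*b^2 - 12*b + x^2*(504*b + 432) + x*(119*b^2 - 10*b - 96)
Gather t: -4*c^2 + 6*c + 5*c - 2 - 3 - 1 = -4*c^2 + 11*c - 6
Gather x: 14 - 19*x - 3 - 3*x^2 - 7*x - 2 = -3*x^2 - 26*x + 9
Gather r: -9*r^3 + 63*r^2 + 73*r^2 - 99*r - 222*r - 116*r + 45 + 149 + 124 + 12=-9*r^3 + 136*r^2 - 437*r + 330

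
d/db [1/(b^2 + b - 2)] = (-2*b - 1)/(b^2 + b - 2)^2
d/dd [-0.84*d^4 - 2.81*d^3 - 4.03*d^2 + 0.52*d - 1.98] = -3.36*d^3 - 8.43*d^2 - 8.06*d + 0.52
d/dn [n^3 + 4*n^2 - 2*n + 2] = 3*n^2 + 8*n - 2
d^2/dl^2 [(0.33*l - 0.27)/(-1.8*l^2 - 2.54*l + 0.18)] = (-(0.33*l - 0.27)*(3.6*l + 2.54)*(7.2*l + 5.08) + (3.564*l + 0.7044)*(1.8*l^2 + 2.54*l - 0.18))/(1.8*l^2 + 2.54*l - 0.18)^3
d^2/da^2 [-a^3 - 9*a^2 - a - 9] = -6*a - 18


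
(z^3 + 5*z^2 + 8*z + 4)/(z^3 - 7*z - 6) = (z + 2)/(z - 3)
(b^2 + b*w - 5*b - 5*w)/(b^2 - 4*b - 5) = (b + w)/(b + 1)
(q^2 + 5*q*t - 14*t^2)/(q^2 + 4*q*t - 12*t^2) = (q + 7*t)/(q + 6*t)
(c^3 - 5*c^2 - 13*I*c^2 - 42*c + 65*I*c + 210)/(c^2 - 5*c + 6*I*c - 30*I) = (c^2 - 13*I*c - 42)/(c + 6*I)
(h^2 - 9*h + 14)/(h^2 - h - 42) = (h - 2)/(h + 6)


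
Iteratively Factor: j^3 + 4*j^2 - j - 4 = (j - 1)*(j^2 + 5*j + 4) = (j - 1)*(j + 4)*(j + 1)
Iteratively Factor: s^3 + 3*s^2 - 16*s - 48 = (s + 4)*(s^2 - s - 12) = (s - 4)*(s + 4)*(s + 3)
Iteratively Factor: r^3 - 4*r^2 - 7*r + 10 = (r + 2)*(r^2 - 6*r + 5) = (r - 1)*(r + 2)*(r - 5)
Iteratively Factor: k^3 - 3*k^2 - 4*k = (k + 1)*(k^2 - 4*k) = (k - 4)*(k + 1)*(k)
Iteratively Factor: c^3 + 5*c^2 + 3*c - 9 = (c + 3)*(c^2 + 2*c - 3) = (c + 3)^2*(c - 1)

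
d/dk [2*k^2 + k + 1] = 4*k + 1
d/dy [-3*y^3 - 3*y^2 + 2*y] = -9*y^2 - 6*y + 2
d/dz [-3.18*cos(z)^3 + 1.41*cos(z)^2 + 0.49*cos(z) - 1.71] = (9.54*cos(z)^2 - 2.82*cos(z) - 0.49)*sin(z)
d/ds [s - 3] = 1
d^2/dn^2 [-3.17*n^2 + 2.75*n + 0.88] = -6.34000000000000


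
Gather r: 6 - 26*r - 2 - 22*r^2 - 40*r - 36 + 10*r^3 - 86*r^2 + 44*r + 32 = 10*r^3 - 108*r^2 - 22*r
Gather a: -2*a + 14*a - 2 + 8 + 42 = 12*a + 48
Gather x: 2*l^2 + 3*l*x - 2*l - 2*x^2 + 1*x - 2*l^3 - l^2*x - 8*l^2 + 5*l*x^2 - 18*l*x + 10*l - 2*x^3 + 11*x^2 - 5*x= -2*l^3 - 6*l^2 + 8*l - 2*x^3 + x^2*(5*l + 9) + x*(-l^2 - 15*l - 4)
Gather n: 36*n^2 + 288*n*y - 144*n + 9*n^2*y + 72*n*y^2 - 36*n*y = n^2*(9*y + 36) + n*(72*y^2 + 252*y - 144)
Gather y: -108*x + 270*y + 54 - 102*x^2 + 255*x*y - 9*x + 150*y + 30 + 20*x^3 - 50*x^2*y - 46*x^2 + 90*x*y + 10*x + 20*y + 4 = 20*x^3 - 148*x^2 - 107*x + y*(-50*x^2 + 345*x + 440) + 88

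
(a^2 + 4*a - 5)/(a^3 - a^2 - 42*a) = (-a^2 - 4*a + 5)/(a*(-a^2 + a + 42))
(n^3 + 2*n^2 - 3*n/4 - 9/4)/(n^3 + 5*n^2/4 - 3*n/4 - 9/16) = 4*(2*n^2 + n - 3)/(8*n^2 - 2*n - 3)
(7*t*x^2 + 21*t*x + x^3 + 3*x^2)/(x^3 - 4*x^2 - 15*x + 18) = x*(7*t + x)/(x^2 - 7*x + 6)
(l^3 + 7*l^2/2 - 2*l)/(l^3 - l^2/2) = (l + 4)/l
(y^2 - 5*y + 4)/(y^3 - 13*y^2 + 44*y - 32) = 1/(y - 8)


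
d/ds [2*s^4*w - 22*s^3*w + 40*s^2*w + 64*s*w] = 2*w*(4*s^3 - 33*s^2 + 40*s + 32)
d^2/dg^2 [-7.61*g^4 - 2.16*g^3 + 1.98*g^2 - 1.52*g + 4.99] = -91.32*g^2 - 12.96*g + 3.96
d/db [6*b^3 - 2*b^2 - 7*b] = 18*b^2 - 4*b - 7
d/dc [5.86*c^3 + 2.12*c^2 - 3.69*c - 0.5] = 17.58*c^2 + 4.24*c - 3.69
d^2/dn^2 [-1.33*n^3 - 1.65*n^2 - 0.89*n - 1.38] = -7.98*n - 3.3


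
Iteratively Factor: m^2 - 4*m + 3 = (m - 1)*(m - 3)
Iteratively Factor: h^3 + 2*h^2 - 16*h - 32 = (h - 4)*(h^2 + 6*h + 8) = (h - 4)*(h + 2)*(h + 4)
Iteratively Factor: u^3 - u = (u)*(u^2 - 1) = u*(u - 1)*(u + 1)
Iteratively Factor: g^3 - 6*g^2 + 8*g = (g)*(g^2 - 6*g + 8) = g*(g - 2)*(g - 4)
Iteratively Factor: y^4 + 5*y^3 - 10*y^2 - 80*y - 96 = (y + 3)*(y^3 + 2*y^2 - 16*y - 32) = (y - 4)*(y + 3)*(y^2 + 6*y + 8) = (y - 4)*(y + 2)*(y + 3)*(y + 4)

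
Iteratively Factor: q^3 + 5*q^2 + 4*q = (q + 4)*(q^2 + q) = (q + 1)*(q + 4)*(q)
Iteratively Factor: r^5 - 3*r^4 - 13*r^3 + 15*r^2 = (r - 5)*(r^4 + 2*r^3 - 3*r^2) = (r - 5)*(r - 1)*(r^3 + 3*r^2) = r*(r - 5)*(r - 1)*(r^2 + 3*r) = r*(r - 5)*(r - 1)*(r + 3)*(r)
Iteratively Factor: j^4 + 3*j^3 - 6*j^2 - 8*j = (j + 1)*(j^3 + 2*j^2 - 8*j) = (j + 1)*(j + 4)*(j^2 - 2*j) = j*(j + 1)*(j + 4)*(j - 2)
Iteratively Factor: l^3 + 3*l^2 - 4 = (l + 2)*(l^2 + l - 2) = (l - 1)*(l + 2)*(l + 2)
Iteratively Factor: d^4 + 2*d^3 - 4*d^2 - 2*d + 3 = (d - 1)*(d^3 + 3*d^2 - d - 3) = (d - 1)*(d + 3)*(d^2 - 1) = (d - 1)^2*(d + 3)*(d + 1)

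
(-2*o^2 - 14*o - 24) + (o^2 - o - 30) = -o^2 - 15*o - 54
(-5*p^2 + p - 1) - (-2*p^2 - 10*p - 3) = -3*p^2 + 11*p + 2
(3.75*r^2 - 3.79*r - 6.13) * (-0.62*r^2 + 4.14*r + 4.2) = -2.325*r^4 + 17.8748*r^3 + 3.86*r^2 - 41.2962*r - 25.746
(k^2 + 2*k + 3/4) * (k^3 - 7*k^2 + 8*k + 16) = k^5 - 5*k^4 - 21*k^3/4 + 107*k^2/4 + 38*k + 12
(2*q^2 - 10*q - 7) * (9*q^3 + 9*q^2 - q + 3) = 18*q^5 - 72*q^4 - 155*q^3 - 47*q^2 - 23*q - 21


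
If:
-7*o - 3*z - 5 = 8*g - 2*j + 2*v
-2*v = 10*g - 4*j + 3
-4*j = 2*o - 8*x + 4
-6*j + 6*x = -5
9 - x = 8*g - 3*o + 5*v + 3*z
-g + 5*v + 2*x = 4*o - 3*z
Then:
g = 229/168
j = 69/56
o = -241/84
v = -983/168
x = 67/168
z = 1541/252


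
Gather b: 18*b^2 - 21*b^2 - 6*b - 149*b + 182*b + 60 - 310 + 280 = -3*b^2 + 27*b + 30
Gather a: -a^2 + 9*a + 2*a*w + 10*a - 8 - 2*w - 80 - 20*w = -a^2 + a*(2*w + 19) - 22*w - 88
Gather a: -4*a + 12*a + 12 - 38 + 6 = 8*a - 20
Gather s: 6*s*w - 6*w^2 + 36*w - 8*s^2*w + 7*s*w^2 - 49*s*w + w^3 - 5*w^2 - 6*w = -8*s^2*w + s*(7*w^2 - 43*w) + w^3 - 11*w^2 + 30*w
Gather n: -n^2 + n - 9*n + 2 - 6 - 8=-n^2 - 8*n - 12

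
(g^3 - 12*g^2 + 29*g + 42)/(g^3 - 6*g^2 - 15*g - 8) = (g^2 - 13*g + 42)/(g^2 - 7*g - 8)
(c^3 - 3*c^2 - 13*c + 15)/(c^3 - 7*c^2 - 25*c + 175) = (c^2 + 2*c - 3)/(c^2 - 2*c - 35)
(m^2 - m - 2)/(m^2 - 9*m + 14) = (m + 1)/(m - 7)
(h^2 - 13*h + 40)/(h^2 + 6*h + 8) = (h^2 - 13*h + 40)/(h^2 + 6*h + 8)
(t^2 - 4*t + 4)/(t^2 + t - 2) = (t^2 - 4*t + 4)/(t^2 + t - 2)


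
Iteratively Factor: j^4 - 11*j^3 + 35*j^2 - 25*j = (j - 5)*(j^3 - 6*j^2 + 5*j) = (j - 5)^2*(j^2 - j) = (j - 5)^2*(j - 1)*(j)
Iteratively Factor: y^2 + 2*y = (y + 2)*(y)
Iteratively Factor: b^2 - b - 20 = (b + 4)*(b - 5)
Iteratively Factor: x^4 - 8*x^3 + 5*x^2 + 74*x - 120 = (x + 3)*(x^3 - 11*x^2 + 38*x - 40) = (x - 4)*(x + 3)*(x^2 - 7*x + 10) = (x - 5)*(x - 4)*(x + 3)*(x - 2)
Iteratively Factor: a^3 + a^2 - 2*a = (a - 1)*(a^2 + 2*a) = (a - 1)*(a + 2)*(a)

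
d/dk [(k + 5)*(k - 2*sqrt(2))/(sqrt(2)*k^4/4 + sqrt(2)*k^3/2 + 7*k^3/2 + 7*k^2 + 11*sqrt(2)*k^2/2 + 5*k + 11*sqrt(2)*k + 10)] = 4*(-2*(k + 5)*(k - 2*sqrt(2))*(2*sqrt(2)*k^3 + 3*sqrt(2)*k^2 + 21*k^2 + 28*k + 22*sqrt(2)*k + 10 + 22*sqrt(2)) + (2*k - 2*sqrt(2) + 5)*(sqrt(2)*k^4 + 2*sqrt(2)*k^3 + 14*k^3 + 28*k^2 + 22*sqrt(2)*k^2 + 20*k + 44*sqrt(2)*k + 40))/(sqrt(2)*k^4 + 2*sqrt(2)*k^3 + 14*k^3 + 28*k^2 + 22*sqrt(2)*k^2 + 20*k + 44*sqrt(2)*k + 40)^2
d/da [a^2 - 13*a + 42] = 2*a - 13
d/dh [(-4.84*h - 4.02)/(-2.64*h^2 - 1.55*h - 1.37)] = (-12.7776*h^2 - 21.2256*h + 0.399800000000001)/(6.9696*h^4 + 8.184*h^3 + 9.6361*h^2 + 4.247*h + 1.8769)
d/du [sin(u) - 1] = cos(u)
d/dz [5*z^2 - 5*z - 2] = 10*z - 5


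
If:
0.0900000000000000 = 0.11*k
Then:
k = 0.82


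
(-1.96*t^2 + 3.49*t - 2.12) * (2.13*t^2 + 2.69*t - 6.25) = -4.1748*t^4 + 2.1613*t^3 + 17.1225*t^2 - 27.5153*t + 13.25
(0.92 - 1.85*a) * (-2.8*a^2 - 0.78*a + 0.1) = 5.18*a^3 - 1.133*a^2 - 0.9026*a + 0.092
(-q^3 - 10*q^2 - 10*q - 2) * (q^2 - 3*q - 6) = -q^5 - 7*q^4 + 26*q^3 + 88*q^2 + 66*q + 12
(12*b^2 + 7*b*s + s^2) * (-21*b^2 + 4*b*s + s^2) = -252*b^4 - 99*b^3*s + 19*b^2*s^2 + 11*b*s^3 + s^4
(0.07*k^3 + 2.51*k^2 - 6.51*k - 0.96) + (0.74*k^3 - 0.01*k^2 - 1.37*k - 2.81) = 0.81*k^3 + 2.5*k^2 - 7.88*k - 3.77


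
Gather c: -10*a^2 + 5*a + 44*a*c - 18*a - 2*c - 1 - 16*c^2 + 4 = -10*a^2 - 13*a - 16*c^2 + c*(44*a - 2) + 3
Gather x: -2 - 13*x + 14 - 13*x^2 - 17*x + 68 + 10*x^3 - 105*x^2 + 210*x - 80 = 10*x^3 - 118*x^2 + 180*x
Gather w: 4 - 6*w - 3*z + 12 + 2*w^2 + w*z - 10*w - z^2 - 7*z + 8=2*w^2 + w*(z - 16) - z^2 - 10*z + 24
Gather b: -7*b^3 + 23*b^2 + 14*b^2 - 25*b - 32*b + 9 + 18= -7*b^3 + 37*b^2 - 57*b + 27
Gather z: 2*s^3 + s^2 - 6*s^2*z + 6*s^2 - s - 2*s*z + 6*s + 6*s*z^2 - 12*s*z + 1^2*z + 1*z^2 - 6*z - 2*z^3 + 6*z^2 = 2*s^3 + 7*s^2 + 5*s - 2*z^3 + z^2*(6*s + 7) + z*(-6*s^2 - 14*s - 5)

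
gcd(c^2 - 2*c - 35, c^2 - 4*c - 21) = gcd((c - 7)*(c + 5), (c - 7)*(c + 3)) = c - 7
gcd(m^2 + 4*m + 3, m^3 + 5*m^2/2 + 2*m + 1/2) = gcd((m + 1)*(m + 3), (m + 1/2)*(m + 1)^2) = m + 1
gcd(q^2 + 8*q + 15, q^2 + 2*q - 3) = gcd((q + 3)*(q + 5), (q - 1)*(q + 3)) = q + 3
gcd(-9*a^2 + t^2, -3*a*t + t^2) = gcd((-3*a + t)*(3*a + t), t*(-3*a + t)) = -3*a + t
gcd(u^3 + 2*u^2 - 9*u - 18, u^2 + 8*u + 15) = u + 3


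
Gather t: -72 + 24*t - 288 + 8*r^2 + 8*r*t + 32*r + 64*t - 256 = 8*r^2 + 32*r + t*(8*r + 88) - 616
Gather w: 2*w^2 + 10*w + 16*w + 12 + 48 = 2*w^2 + 26*w + 60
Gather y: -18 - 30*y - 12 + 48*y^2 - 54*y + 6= 48*y^2 - 84*y - 24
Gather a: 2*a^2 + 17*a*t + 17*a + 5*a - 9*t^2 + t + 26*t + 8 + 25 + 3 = 2*a^2 + a*(17*t + 22) - 9*t^2 + 27*t + 36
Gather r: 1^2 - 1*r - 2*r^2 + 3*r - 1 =-2*r^2 + 2*r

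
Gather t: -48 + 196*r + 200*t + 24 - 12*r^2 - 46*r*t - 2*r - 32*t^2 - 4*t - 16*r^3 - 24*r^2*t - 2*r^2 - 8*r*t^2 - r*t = -16*r^3 - 14*r^2 + 194*r + t^2*(-8*r - 32) + t*(-24*r^2 - 47*r + 196) - 24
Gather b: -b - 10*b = -11*b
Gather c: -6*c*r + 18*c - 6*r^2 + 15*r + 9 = c*(18 - 6*r) - 6*r^2 + 15*r + 9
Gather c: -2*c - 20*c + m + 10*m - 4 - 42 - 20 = -22*c + 11*m - 66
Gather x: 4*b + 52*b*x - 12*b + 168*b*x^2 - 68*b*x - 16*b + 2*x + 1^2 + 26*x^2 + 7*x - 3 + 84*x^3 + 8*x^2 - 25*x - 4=-24*b + 84*x^3 + x^2*(168*b + 34) + x*(-16*b - 16) - 6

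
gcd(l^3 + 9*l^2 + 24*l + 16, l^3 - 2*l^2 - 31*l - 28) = l^2 + 5*l + 4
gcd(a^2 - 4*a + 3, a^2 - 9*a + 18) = a - 3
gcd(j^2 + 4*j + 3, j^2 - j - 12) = j + 3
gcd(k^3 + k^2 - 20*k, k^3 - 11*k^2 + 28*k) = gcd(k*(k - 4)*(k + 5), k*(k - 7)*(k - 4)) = k^2 - 4*k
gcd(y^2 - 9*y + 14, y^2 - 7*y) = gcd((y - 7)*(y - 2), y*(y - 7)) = y - 7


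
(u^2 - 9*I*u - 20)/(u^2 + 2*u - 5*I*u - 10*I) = (u - 4*I)/(u + 2)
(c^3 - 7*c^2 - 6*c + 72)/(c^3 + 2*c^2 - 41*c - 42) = (c^2 - c - 12)/(c^2 + 8*c + 7)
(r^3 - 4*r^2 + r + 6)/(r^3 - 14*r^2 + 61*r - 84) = (r^2 - r - 2)/(r^2 - 11*r + 28)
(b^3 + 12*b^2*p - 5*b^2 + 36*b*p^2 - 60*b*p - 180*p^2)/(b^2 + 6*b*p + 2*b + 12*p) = (b^2 + 6*b*p - 5*b - 30*p)/(b + 2)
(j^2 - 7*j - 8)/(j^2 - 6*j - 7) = (j - 8)/(j - 7)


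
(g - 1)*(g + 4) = g^2 + 3*g - 4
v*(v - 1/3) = v^2 - v/3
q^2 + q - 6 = (q - 2)*(q + 3)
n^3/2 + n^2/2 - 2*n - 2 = (n/2 + 1/2)*(n - 2)*(n + 2)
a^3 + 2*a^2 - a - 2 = (a - 1)*(a + 1)*(a + 2)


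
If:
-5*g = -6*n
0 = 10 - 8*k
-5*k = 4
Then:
No Solution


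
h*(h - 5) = h^2 - 5*h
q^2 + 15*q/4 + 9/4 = (q + 3/4)*(q + 3)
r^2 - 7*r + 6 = (r - 6)*(r - 1)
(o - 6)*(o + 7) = o^2 + o - 42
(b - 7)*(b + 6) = b^2 - b - 42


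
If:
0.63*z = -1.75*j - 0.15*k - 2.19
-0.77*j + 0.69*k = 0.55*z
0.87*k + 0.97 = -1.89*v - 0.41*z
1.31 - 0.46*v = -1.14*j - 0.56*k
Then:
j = 3.15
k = -5.24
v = 4.28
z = -10.98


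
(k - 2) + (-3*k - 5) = -2*k - 7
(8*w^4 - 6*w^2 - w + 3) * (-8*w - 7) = -64*w^5 - 56*w^4 + 48*w^3 + 50*w^2 - 17*w - 21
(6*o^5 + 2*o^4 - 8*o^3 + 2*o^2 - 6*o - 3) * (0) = 0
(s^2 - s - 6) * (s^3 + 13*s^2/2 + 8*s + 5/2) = s^5 + 11*s^4/2 - 9*s^3/2 - 89*s^2/2 - 101*s/2 - 15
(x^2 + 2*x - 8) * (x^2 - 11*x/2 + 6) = x^4 - 7*x^3/2 - 13*x^2 + 56*x - 48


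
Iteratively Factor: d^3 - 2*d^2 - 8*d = (d)*(d^2 - 2*d - 8) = d*(d - 4)*(d + 2)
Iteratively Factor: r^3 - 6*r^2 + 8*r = (r - 2)*(r^2 - 4*r) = (r - 4)*(r - 2)*(r)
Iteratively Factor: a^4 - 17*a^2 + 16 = (a - 4)*(a^3 + 4*a^2 - a - 4) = (a - 4)*(a - 1)*(a^2 + 5*a + 4) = (a - 4)*(a - 1)*(a + 1)*(a + 4)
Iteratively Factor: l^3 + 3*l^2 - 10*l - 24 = (l + 4)*(l^2 - l - 6) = (l - 3)*(l + 4)*(l + 2)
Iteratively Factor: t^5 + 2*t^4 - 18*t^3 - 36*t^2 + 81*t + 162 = (t + 3)*(t^4 - t^3 - 15*t^2 + 9*t + 54) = (t - 3)*(t + 3)*(t^3 + 2*t^2 - 9*t - 18) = (t - 3)*(t + 2)*(t + 3)*(t^2 - 9) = (t - 3)*(t + 2)*(t + 3)^2*(t - 3)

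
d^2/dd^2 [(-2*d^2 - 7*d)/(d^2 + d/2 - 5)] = 24*(-4*d^3 - 20*d^2 - 70*d - 45)/(8*d^6 + 12*d^5 - 114*d^4 - 119*d^3 + 570*d^2 + 300*d - 1000)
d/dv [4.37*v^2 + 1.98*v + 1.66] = 8.74*v + 1.98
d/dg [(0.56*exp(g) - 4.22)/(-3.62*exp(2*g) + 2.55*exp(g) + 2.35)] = (2.0272*exp(2*g) - 30.5528*exp(g) + 12.077)*exp(g)/(13.1044*exp(4*g) - 18.462*exp(3*g) - 10.5115*exp(2*g) + 11.985*exp(g) + 5.5225)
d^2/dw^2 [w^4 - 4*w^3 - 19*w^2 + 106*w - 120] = 12*w^2 - 24*w - 38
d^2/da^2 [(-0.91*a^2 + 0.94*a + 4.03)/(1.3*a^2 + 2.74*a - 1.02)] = (9.66004*a^3 + 33.62424*a^2 + 93.6078*a + 74.559512)/(2.197*a^6 + 13.8918*a^5 + 24.10824*a^4 - 1.228616*a^3 - 18.915696*a^2 + 8.552088*a - 1.061208)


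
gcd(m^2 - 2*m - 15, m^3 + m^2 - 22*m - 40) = m - 5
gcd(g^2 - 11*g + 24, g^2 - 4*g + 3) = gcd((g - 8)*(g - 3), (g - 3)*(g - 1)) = g - 3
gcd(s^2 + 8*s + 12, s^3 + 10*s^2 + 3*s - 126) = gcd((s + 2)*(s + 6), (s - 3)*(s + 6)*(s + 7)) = s + 6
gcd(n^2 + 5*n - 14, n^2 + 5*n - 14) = n^2 + 5*n - 14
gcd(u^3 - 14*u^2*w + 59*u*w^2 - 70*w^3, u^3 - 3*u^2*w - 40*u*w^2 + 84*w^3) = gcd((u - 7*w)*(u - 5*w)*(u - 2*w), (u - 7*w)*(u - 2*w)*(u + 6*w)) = u^2 - 9*u*w + 14*w^2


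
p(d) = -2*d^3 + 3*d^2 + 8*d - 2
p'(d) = -6*d^2 + 6*d + 8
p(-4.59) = 217.89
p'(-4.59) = -145.95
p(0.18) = -0.47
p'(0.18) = 8.89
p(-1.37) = -2.19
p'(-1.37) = -11.48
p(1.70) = 10.44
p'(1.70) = 0.86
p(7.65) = -660.63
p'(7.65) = -297.24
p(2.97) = -4.17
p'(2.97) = -27.11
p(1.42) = 9.68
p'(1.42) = 4.42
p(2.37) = 7.19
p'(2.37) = -11.48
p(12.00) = -2930.00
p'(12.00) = -784.00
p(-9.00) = 1627.00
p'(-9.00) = -532.00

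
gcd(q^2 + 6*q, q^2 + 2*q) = q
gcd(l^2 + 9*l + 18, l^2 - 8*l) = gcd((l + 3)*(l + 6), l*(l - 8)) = 1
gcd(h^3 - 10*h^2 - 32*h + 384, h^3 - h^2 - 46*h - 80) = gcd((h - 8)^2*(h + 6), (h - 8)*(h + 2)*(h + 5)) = h - 8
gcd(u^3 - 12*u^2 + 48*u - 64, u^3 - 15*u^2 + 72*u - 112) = u^2 - 8*u + 16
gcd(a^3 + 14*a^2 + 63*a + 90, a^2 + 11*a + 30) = a^2 + 11*a + 30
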